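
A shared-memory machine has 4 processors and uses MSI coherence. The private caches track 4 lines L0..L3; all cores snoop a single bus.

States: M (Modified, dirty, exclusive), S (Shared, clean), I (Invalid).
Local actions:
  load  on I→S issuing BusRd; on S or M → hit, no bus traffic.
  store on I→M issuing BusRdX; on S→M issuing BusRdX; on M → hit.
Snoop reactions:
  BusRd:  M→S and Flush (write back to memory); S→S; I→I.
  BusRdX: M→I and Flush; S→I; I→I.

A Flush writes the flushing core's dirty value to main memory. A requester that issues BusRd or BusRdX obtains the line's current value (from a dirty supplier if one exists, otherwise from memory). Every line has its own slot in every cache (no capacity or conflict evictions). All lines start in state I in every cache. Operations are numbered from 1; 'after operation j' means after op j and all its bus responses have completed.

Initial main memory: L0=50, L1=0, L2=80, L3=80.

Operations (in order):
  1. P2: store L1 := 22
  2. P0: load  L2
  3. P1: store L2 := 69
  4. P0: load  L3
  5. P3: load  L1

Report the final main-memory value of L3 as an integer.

memory[L3] = 80

step 1: P2: store L1 := 22  ⟶  IIMI  (L1)  txn=BusRdX  M[L1]=0
step 2: P0: load  L2  ⟶  SIII  (L2)  txn=BusRd  M[L2]=80
step 3: P1: store L2 := 69  ⟶  IMII  (L2)  txn=BusRdX  M[L2]=80
step 4: P0: load  L3  ⟶  SIII  (L3)  txn=BusRd  M[L3]=80
step 5: P3: load  L1  ⟶  IISS  (L1)  txn=BusRd+Flush  M[L1]=22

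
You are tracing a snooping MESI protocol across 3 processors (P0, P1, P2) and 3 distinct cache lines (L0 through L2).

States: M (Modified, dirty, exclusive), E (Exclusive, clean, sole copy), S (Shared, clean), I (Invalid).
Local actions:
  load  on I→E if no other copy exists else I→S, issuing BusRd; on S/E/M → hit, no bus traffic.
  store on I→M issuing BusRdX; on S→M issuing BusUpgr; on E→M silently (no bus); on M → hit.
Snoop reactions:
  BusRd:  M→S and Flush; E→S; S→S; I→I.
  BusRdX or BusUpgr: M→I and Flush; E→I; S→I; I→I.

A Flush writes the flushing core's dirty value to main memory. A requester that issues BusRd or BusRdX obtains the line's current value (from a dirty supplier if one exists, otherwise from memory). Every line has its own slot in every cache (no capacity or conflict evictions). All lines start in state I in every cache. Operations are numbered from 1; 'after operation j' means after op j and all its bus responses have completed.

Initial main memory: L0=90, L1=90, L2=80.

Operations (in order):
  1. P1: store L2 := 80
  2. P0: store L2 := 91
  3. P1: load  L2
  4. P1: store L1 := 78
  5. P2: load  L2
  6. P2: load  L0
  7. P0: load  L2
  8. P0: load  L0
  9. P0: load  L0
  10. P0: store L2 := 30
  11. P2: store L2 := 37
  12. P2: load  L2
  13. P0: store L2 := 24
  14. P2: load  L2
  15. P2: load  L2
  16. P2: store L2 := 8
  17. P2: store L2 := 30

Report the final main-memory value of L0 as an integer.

[1] P1: store L2 := 80 | P0:I, P1:M(80), P2:I | bus: BusRdX
[2] P0: store L2 := 91 | P0:M(91), P1:I, P2:I | bus: BusRdX,Flush
[3] P1: load  L2 | P0:S(91), P1:S(91), P2:I | bus: BusRd,Flush
[4] P1: store L1 := 78 | P0:I, P1:M(78), P2:I | bus: BusRdX
[5] P2: load  L2 | P0:S(91), P1:S(91), P2:S(91) | bus: BusRd
[6] P2: load  L0 | P0:I, P1:I, P2:E(90) | bus: BusRd
[7] P0: load  L2 | P0:S(91), P1:S(91), P2:S(91) | bus: none
[8] P0: load  L0 | P0:S(90), P1:I, P2:S(90) | bus: BusRd
[9] P0: load  L0 | P0:S(90), P1:I, P2:S(90) | bus: none
[10] P0: store L2 := 30 | P0:M(30), P1:I, P2:I | bus: BusUpgr
[11] P2: store L2 := 37 | P0:I, P1:I, P2:M(37) | bus: BusRdX,Flush
[12] P2: load  L2 | P0:I, P1:I, P2:M(37) | bus: none
[13] P0: store L2 := 24 | P0:M(24), P1:I, P2:I | bus: BusRdX,Flush
[14] P2: load  L2 | P0:S(24), P1:I, P2:S(24) | bus: BusRd,Flush
[15] P2: load  L2 | P0:S(24), P1:I, P2:S(24) | bus: none
[16] P2: store L2 := 8 | P0:I, P1:I, P2:M(8) | bus: BusUpgr
[17] P2: store L2 := 30 | P0:I, P1:I, P2:M(30) | bus: none

memory[L0] = 90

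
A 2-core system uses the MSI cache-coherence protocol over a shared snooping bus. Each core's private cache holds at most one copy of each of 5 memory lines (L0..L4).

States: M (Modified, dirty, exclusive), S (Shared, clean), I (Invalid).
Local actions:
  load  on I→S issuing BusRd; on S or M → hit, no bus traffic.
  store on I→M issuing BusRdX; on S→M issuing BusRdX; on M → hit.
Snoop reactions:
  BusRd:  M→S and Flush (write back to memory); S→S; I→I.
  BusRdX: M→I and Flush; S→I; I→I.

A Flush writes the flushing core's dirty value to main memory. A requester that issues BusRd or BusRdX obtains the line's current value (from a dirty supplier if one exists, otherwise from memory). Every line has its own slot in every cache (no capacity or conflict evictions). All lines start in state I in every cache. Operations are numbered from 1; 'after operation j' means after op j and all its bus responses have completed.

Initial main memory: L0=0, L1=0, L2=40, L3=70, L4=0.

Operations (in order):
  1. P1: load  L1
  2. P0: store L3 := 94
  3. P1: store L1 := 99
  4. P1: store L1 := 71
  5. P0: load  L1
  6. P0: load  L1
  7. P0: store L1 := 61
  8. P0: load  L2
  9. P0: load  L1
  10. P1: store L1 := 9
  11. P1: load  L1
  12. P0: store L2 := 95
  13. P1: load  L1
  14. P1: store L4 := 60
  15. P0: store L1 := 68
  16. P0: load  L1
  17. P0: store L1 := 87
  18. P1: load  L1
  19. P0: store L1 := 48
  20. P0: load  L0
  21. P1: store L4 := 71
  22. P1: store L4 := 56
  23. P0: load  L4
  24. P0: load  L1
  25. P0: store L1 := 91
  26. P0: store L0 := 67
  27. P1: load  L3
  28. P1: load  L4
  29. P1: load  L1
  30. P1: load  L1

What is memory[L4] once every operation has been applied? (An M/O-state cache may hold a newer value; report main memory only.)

memory[L4] = 56

  op1 P1: load  L1 → I/S on L1; bus BusRd; mem=0
  op2 P0: store L3 := 94 → M/I on L3; bus BusRdX; mem=70
  op3 P1: store L1 := 99 → I/M on L1; bus BusRdX; mem=0
  op4 P1: store L1 := 71 → I/M on L1; bus (none); mem=0
  op5 P0: load  L1 → S/S on L1; bus BusRd Flush; mem=71
  op6 P0: load  L1 → S/S on L1; bus (none); mem=71
  op7 P0: store L1 := 61 → M/I on L1; bus BusRdX; mem=71
  op8 P0: load  L2 → S/I on L2; bus BusRd; mem=40
  op9 P0: load  L1 → M/I on L1; bus (none); mem=71
  op10 P1: store L1 := 9 → I/M on L1; bus BusRdX Flush; mem=61
  op11 P1: load  L1 → I/M on L1; bus (none); mem=61
  op12 P0: store L2 := 95 → M/I on L2; bus BusRdX; mem=40
  op13 P1: load  L1 → I/M on L1; bus (none); mem=61
  op14 P1: store L4 := 60 → I/M on L4; bus BusRdX; mem=0
  op15 P0: store L1 := 68 → M/I on L1; bus BusRdX Flush; mem=9
  op16 P0: load  L1 → M/I on L1; bus (none); mem=9
  op17 P0: store L1 := 87 → M/I on L1; bus (none); mem=9
  op18 P1: load  L1 → S/S on L1; bus BusRd Flush; mem=87
  op19 P0: store L1 := 48 → M/I on L1; bus BusRdX; mem=87
  op20 P0: load  L0 → S/I on L0; bus BusRd; mem=0
  op21 P1: store L4 := 71 → I/M on L4; bus (none); mem=0
  op22 P1: store L4 := 56 → I/M on L4; bus (none); mem=0
  op23 P0: load  L4 → S/S on L4; bus BusRd Flush; mem=56
  op24 P0: load  L1 → M/I on L1; bus (none); mem=87
  op25 P0: store L1 := 91 → M/I on L1; bus (none); mem=87
  op26 P0: store L0 := 67 → M/I on L0; bus BusRdX; mem=0
  op27 P1: load  L3 → S/S on L3; bus BusRd Flush; mem=94
  op28 P1: load  L4 → S/S on L4; bus (none); mem=56
  op29 P1: load  L1 → S/S on L1; bus BusRd Flush; mem=91
  op30 P1: load  L1 → S/S on L1; bus (none); mem=91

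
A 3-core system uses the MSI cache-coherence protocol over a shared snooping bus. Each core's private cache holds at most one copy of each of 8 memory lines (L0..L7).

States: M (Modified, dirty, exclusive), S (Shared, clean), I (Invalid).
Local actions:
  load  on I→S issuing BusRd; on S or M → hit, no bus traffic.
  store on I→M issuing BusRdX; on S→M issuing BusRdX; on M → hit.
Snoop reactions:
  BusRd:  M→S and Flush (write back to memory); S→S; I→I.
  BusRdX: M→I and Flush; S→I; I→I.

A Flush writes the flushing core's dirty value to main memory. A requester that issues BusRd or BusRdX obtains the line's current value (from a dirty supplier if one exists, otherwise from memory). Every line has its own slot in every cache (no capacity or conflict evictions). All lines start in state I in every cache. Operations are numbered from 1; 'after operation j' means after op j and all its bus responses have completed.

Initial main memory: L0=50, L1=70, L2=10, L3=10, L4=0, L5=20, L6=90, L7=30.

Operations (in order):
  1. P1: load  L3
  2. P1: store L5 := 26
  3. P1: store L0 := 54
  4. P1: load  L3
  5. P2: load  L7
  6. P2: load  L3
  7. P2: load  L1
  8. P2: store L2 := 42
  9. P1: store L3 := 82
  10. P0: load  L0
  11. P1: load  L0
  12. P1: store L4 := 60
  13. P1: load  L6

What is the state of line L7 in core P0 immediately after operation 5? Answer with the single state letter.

state = I

[1] P1: load  L3 | P0:I, P1:S(10), P2:I | bus: BusRd
[2] P1: store L5 := 26 | P0:I, P1:M(26), P2:I | bus: BusRdX
[3] P1: store L0 := 54 | P0:I, P1:M(54), P2:I | bus: BusRdX
[4] P1: load  L3 | P0:I, P1:S(10), P2:I | bus: none
[5] P2: load  L7 | P0:I, P1:I, P2:S(30) | bus: BusRd
[6] P2: load  L3 | P0:I, P1:S(10), P2:S(10) | bus: BusRd
[7] P2: load  L1 | P0:I, P1:I, P2:S(70) | bus: BusRd
[8] P2: store L2 := 42 | P0:I, P1:I, P2:M(42) | bus: BusRdX
[9] P1: store L3 := 82 | P0:I, P1:M(82), P2:I | bus: BusRdX
[10] P0: load  L0 | P0:S(54), P1:S(54), P2:I | bus: BusRd,Flush
[11] P1: load  L0 | P0:S(54), P1:S(54), P2:I | bus: none
[12] P1: store L4 := 60 | P0:I, P1:M(60), P2:I | bus: BusRdX
[13] P1: load  L6 | P0:I, P1:S(90), P2:I | bus: BusRd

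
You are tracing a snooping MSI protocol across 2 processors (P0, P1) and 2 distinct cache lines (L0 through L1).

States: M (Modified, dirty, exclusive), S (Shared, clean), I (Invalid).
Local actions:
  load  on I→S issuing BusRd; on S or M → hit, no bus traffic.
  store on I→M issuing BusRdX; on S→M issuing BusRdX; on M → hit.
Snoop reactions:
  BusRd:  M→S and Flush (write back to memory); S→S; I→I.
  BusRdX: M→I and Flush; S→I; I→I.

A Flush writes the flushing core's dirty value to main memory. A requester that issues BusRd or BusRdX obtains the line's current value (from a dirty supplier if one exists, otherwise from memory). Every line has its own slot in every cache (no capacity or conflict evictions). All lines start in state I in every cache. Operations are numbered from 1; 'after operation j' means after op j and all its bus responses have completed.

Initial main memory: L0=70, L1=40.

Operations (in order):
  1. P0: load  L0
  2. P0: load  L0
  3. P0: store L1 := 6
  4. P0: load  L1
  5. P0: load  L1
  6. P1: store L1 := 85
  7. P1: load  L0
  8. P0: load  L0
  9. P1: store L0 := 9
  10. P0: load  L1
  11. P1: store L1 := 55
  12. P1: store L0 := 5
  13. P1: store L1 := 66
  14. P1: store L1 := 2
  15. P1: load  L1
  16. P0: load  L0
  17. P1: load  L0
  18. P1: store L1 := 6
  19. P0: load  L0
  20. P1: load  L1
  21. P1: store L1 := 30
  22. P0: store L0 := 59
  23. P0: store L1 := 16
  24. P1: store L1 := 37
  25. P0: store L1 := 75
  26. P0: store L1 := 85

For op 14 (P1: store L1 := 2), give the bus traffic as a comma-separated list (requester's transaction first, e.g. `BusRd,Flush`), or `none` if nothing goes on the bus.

bus = none

1. P0: load  L0  bus=[BusRd]  L0: P0=S P1=I  mem[L0]=70
2. P0: load  L0  bus=[-]  L0: P0=S P1=I  mem[L0]=70
3. P0: store L1 := 6  bus=[BusRdX]  L1: P0=M P1=I  mem[L1]=40
4. P0: load  L1  bus=[-]  L1: P0=M P1=I  mem[L1]=40
5. P0: load  L1  bus=[-]  L1: P0=M P1=I  mem[L1]=40
6. P1: store L1 := 85  bus=[BusRdX,Flush]  L1: P0=I P1=M  mem[L1]=6
7. P1: load  L0  bus=[BusRd]  L0: P0=S P1=S  mem[L0]=70
8. P0: load  L0  bus=[-]  L0: P0=S P1=S  mem[L0]=70
9. P1: store L0 := 9  bus=[BusRdX]  L0: P0=I P1=M  mem[L0]=70
10. P0: load  L1  bus=[BusRd,Flush]  L1: P0=S P1=S  mem[L1]=85
11. P1: store L1 := 55  bus=[BusRdX]  L1: P0=I P1=M  mem[L1]=85
12. P1: store L0 := 5  bus=[-]  L0: P0=I P1=M  mem[L0]=70
13. P1: store L1 := 66  bus=[-]  L1: P0=I P1=M  mem[L1]=85
14. P1: store L1 := 2  bus=[-]  L1: P0=I P1=M  mem[L1]=85
15. P1: load  L1  bus=[-]  L1: P0=I P1=M  mem[L1]=85
16. P0: load  L0  bus=[BusRd,Flush]  L0: P0=S P1=S  mem[L0]=5
17. P1: load  L0  bus=[-]  L0: P0=S P1=S  mem[L0]=5
18. P1: store L1 := 6  bus=[-]  L1: P0=I P1=M  mem[L1]=85
19. P0: load  L0  bus=[-]  L0: P0=S P1=S  mem[L0]=5
20. P1: load  L1  bus=[-]  L1: P0=I P1=M  mem[L1]=85
21. P1: store L1 := 30  bus=[-]  L1: P0=I P1=M  mem[L1]=85
22. P0: store L0 := 59  bus=[BusRdX]  L0: P0=M P1=I  mem[L0]=5
23. P0: store L1 := 16  bus=[BusRdX,Flush]  L1: P0=M P1=I  mem[L1]=30
24. P1: store L1 := 37  bus=[BusRdX,Flush]  L1: P0=I P1=M  mem[L1]=16
25. P0: store L1 := 75  bus=[BusRdX,Flush]  L1: P0=M P1=I  mem[L1]=37
26. P0: store L1 := 85  bus=[-]  L1: P0=M P1=I  mem[L1]=37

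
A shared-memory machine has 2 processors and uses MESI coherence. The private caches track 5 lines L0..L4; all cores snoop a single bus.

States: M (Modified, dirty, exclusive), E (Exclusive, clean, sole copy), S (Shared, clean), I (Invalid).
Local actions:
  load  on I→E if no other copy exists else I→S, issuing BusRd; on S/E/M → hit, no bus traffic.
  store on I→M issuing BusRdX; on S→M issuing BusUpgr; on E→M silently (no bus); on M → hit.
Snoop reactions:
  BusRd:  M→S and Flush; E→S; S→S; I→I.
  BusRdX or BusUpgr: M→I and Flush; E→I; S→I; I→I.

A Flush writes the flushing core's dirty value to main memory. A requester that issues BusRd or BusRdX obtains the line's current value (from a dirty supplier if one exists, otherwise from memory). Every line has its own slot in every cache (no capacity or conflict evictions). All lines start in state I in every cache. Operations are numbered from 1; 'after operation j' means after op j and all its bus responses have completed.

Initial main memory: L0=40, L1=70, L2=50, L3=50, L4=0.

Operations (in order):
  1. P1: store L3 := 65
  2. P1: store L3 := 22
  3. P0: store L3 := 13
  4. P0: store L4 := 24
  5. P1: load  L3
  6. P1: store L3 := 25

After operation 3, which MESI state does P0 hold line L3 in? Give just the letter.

state = M

1. P1: store L3 := 65  bus=[BusRdX]  L3: P0=I P1=M  mem[L3]=50
2. P1: store L3 := 22  bus=[-]  L3: P0=I P1=M  mem[L3]=50
3. P0: store L3 := 13  bus=[BusRdX,Flush]  L3: P0=M P1=I  mem[L3]=22
4. P0: store L4 := 24  bus=[BusRdX]  L4: P0=M P1=I  mem[L4]=0
5. P1: load  L3  bus=[BusRd,Flush]  L3: P0=S P1=S  mem[L3]=13
6. P1: store L3 := 25  bus=[BusUpgr]  L3: P0=I P1=M  mem[L3]=13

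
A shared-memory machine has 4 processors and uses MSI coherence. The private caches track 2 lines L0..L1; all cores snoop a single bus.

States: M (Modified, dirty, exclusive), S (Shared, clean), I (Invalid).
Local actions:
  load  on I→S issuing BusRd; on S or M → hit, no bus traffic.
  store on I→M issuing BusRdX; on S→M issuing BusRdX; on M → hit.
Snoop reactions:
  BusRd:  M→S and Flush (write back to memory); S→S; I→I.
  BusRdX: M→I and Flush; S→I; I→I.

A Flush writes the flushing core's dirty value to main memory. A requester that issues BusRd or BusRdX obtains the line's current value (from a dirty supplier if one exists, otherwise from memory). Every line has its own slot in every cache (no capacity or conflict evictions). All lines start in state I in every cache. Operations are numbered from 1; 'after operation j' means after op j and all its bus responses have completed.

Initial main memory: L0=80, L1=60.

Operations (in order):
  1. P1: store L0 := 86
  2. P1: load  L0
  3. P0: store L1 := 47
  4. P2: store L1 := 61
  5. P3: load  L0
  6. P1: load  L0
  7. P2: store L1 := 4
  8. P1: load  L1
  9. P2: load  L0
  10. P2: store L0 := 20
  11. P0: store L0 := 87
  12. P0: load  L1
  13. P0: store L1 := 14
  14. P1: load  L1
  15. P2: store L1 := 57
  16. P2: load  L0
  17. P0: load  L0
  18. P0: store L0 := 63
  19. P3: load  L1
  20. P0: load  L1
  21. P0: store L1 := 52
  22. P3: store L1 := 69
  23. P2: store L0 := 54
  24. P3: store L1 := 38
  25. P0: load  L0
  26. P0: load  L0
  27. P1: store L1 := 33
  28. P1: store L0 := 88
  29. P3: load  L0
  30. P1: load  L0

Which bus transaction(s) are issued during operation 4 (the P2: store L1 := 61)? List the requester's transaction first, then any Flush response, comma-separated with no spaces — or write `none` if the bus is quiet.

bus = BusRdX,Flush

step 1: P1: store L0 := 86  ⟶  IMII  (L0)  txn=BusRdX  M[L0]=80
step 2: P1: load  L0  ⟶  IMII  (L0)  txn=∅  M[L0]=80
step 3: P0: store L1 := 47  ⟶  MIII  (L1)  txn=BusRdX  M[L1]=60
step 4: P2: store L1 := 61  ⟶  IIMI  (L1)  txn=BusRdX+Flush  M[L1]=47
step 5: P3: load  L0  ⟶  ISIS  (L0)  txn=BusRd+Flush  M[L0]=86
step 6: P1: load  L0  ⟶  ISIS  (L0)  txn=∅  M[L0]=86
step 7: P2: store L1 := 4  ⟶  IIMI  (L1)  txn=∅  M[L1]=47
step 8: P1: load  L1  ⟶  ISSI  (L1)  txn=BusRd+Flush  M[L1]=4
step 9: P2: load  L0  ⟶  ISSS  (L0)  txn=BusRd  M[L0]=86
step 10: P2: store L0 := 20  ⟶  IIMI  (L0)  txn=BusRdX  M[L0]=86
step 11: P0: store L0 := 87  ⟶  MIII  (L0)  txn=BusRdX+Flush  M[L0]=20
step 12: P0: load  L1  ⟶  SSSI  (L1)  txn=BusRd  M[L1]=4
step 13: P0: store L1 := 14  ⟶  MIII  (L1)  txn=BusRdX  M[L1]=4
step 14: P1: load  L1  ⟶  SSII  (L1)  txn=BusRd+Flush  M[L1]=14
step 15: P2: store L1 := 57  ⟶  IIMI  (L1)  txn=BusRdX  M[L1]=14
step 16: P2: load  L0  ⟶  SISI  (L0)  txn=BusRd+Flush  M[L0]=87
step 17: P0: load  L0  ⟶  SISI  (L0)  txn=∅  M[L0]=87
step 18: P0: store L0 := 63  ⟶  MIII  (L0)  txn=BusRdX  M[L0]=87
step 19: P3: load  L1  ⟶  IISS  (L1)  txn=BusRd+Flush  M[L1]=57
step 20: P0: load  L1  ⟶  SISS  (L1)  txn=BusRd  M[L1]=57
step 21: P0: store L1 := 52  ⟶  MIII  (L1)  txn=BusRdX  M[L1]=57
step 22: P3: store L1 := 69  ⟶  IIIM  (L1)  txn=BusRdX+Flush  M[L1]=52
step 23: P2: store L0 := 54  ⟶  IIMI  (L0)  txn=BusRdX+Flush  M[L0]=63
step 24: P3: store L1 := 38  ⟶  IIIM  (L1)  txn=∅  M[L1]=52
step 25: P0: load  L0  ⟶  SISI  (L0)  txn=BusRd+Flush  M[L0]=54
step 26: P0: load  L0  ⟶  SISI  (L0)  txn=∅  M[L0]=54
step 27: P1: store L1 := 33  ⟶  IMII  (L1)  txn=BusRdX+Flush  M[L1]=38
step 28: P1: store L0 := 88  ⟶  IMII  (L0)  txn=BusRdX  M[L0]=54
step 29: P3: load  L0  ⟶  ISIS  (L0)  txn=BusRd+Flush  M[L0]=88
step 30: P1: load  L0  ⟶  ISIS  (L0)  txn=∅  M[L0]=88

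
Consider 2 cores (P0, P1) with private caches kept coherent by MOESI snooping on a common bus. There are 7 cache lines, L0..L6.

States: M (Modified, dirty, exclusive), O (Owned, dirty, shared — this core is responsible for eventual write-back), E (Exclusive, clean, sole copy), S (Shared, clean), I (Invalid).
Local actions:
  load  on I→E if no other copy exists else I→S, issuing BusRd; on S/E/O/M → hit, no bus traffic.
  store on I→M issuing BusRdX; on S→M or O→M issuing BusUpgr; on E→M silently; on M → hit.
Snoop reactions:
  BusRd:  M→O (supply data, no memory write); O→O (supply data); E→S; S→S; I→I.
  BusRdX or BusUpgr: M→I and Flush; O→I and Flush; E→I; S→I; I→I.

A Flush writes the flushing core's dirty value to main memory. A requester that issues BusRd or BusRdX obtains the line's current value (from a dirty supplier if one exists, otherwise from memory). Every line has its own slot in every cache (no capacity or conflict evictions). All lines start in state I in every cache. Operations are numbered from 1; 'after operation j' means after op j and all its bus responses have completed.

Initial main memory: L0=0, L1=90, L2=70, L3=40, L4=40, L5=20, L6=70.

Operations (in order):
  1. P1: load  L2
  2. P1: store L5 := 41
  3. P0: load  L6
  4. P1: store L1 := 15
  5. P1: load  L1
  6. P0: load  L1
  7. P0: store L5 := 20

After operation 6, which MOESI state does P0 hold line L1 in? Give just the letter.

state = S

1. P1: load  L2  bus=[BusRd]  L2: P0=I P1=E  mem[L2]=70
2. P1: store L5 := 41  bus=[BusRdX]  L5: P0=I P1=M  mem[L5]=20
3. P0: load  L6  bus=[BusRd]  L6: P0=E P1=I  mem[L6]=70
4. P1: store L1 := 15  bus=[BusRdX]  L1: P0=I P1=M  mem[L1]=90
5. P1: load  L1  bus=[-]  L1: P0=I P1=M  mem[L1]=90
6. P0: load  L1  bus=[BusRd]  L1: P0=S P1=O  mem[L1]=90
7. P0: store L5 := 20  bus=[BusRdX,Flush]  L5: P0=M P1=I  mem[L5]=41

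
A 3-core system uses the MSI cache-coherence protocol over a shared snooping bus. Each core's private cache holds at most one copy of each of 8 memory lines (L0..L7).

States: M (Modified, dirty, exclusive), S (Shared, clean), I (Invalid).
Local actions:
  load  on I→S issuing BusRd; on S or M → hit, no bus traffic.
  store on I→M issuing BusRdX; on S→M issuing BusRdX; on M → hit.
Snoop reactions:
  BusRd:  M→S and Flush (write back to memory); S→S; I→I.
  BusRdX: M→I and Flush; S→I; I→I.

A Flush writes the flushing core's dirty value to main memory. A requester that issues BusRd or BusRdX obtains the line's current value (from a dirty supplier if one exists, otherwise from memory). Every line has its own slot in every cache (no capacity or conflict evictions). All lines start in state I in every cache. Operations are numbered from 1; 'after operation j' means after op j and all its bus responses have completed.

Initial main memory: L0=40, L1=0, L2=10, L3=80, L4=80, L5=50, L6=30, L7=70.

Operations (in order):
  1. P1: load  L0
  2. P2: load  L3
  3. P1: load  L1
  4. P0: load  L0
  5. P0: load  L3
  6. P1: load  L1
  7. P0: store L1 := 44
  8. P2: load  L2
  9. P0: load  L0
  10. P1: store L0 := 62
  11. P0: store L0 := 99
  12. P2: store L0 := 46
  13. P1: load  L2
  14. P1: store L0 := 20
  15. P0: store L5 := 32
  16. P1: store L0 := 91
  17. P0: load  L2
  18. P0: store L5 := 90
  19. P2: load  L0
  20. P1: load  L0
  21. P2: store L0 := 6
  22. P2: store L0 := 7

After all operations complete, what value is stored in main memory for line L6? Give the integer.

memory[L6] = 30

  op1 P1: load  L0 → I/S/I on L0; bus BusRd; mem=40
  op2 P2: load  L3 → I/I/S on L3; bus BusRd; mem=80
  op3 P1: load  L1 → I/S/I on L1; bus BusRd; mem=0
  op4 P0: load  L0 → S/S/I on L0; bus BusRd; mem=40
  op5 P0: load  L3 → S/I/S on L3; bus BusRd; mem=80
  op6 P1: load  L1 → I/S/I on L1; bus (none); mem=0
  op7 P0: store L1 := 44 → M/I/I on L1; bus BusRdX; mem=0
  op8 P2: load  L2 → I/I/S on L2; bus BusRd; mem=10
  op9 P0: load  L0 → S/S/I on L0; bus (none); mem=40
  op10 P1: store L0 := 62 → I/M/I on L0; bus BusRdX; mem=40
  op11 P0: store L0 := 99 → M/I/I on L0; bus BusRdX Flush; mem=62
  op12 P2: store L0 := 46 → I/I/M on L0; bus BusRdX Flush; mem=99
  op13 P1: load  L2 → I/S/S on L2; bus BusRd; mem=10
  op14 P1: store L0 := 20 → I/M/I on L0; bus BusRdX Flush; mem=46
  op15 P0: store L5 := 32 → M/I/I on L5; bus BusRdX; mem=50
  op16 P1: store L0 := 91 → I/M/I on L0; bus (none); mem=46
  op17 P0: load  L2 → S/S/S on L2; bus BusRd; mem=10
  op18 P0: store L5 := 90 → M/I/I on L5; bus (none); mem=50
  op19 P2: load  L0 → I/S/S on L0; bus BusRd Flush; mem=91
  op20 P1: load  L0 → I/S/S on L0; bus (none); mem=91
  op21 P2: store L0 := 6 → I/I/M on L0; bus BusRdX; mem=91
  op22 P2: store L0 := 7 → I/I/M on L0; bus (none); mem=91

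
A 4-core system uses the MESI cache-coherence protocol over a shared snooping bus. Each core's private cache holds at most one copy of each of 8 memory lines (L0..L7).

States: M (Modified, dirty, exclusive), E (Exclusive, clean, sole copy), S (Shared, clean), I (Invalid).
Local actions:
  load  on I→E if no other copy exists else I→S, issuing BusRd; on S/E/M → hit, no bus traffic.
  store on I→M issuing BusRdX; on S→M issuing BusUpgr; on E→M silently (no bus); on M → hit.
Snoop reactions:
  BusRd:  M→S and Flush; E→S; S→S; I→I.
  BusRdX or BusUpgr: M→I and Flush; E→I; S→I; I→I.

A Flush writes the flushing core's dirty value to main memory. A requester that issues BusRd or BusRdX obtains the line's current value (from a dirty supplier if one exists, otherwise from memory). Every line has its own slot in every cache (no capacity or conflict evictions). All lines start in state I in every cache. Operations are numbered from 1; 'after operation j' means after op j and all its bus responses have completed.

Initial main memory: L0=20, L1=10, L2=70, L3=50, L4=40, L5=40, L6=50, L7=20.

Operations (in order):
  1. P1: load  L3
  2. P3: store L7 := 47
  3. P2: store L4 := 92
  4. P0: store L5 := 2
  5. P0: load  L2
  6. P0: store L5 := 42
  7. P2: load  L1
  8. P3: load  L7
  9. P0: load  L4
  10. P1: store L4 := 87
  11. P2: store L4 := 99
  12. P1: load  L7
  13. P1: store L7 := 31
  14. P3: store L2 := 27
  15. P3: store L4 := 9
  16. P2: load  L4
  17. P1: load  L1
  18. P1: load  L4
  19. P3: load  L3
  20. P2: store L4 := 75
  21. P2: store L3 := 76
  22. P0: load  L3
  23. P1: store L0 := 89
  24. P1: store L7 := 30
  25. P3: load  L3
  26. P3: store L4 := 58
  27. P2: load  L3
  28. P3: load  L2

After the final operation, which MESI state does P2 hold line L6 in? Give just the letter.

  op1 P1: load  L3 → I/E/I/I on L3; bus BusRd; mem=50
  op2 P3: store L7 := 47 → I/I/I/M on L7; bus BusRdX; mem=20
  op3 P2: store L4 := 92 → I/I/M/I on L4; bus BusRdX; mem=40
  op4 P0: store L5 := 2 → M/I/I/I on L5; bus BusRdX; mem=40
  op5 P0: load  L2 → E/I/I/I on L2; bus BusRd; mem=70
  op6 P0: store L5 := 42 → M/I/I/I on L5; bus (none); mem=40
  op7 P2: load  L1 → I/I/E/I on L1; bus BusRd; mem=10
  op8 P3: load  L7 → I/I/I/M on L7; bus (none); mem=20
  op9 P0: load  L4 → S/I/S/I on L4; bus BusRd Flush; mem=92
  op10 P1: store L4 := 87 → I/M/I/I on L4; bus BusRdX; mem=92
  op11 P2: store L4 := 99 → I/I/M/I on L4; bus BusRdX Flush; mem=87
  op12 P1: load  L7 → I/S/I/S on L7; bus BusRd Flush; mem=47
  op13 P1: store L7 := 31 → I/M/I/I on L7; bus BusUpgr; mem=47
  op14 P3: store L2 := 27 → I/I/I/M on L2; bus BusRdX; mem=70
  op15 P3: store L4 := 9 → I/I/I/M on L4; bus BusRdX Flush; mem=99
  op16 P2: load  L4 → I/I/S/S on L4; bus BusRd Flush; mem=9
  op17 P1: load  L1 → I/S/S/I on L1; bus BusRd; mem=10
  op18 P1: load  L4 → I/S/S/S on L4; bus BusRd; mem=9
  op19 P3: load  L3 → I/S/I/S on L3; bus BusRd; mem=50
  op20 P2: store L4 := 75 → I/I/M/I on L4; bus BusUpgr; mem=9
  op21 P2: store L3 := 76 → I/I/M/I on L3; bus BusRdX; mem=50
  op22 P0: load  L3 → S/I/S/I on L3; bus BusRd Flush; mem=76
  op23 P1: store L0 := 89 → I/M/I/I on L0; bus BusRdX; mem=20
  op24 P1: store L7 := 30 → I/M/I/I on L7; bus (none); mem=47
  op25 P3: load  L3 → S/I/S/S on L3; bus BusRd; mem=76
  op26 P3: store L4 := 58 → I/I/I/M on L4; bus BusRdX Flush; mem=75
  op27 P2: load  L3 → S/I/S/S on L3; bus (none); mem=76
  op28 P3: load  L2 → I/I/I/M on L2; bus (none); mem=70

state = I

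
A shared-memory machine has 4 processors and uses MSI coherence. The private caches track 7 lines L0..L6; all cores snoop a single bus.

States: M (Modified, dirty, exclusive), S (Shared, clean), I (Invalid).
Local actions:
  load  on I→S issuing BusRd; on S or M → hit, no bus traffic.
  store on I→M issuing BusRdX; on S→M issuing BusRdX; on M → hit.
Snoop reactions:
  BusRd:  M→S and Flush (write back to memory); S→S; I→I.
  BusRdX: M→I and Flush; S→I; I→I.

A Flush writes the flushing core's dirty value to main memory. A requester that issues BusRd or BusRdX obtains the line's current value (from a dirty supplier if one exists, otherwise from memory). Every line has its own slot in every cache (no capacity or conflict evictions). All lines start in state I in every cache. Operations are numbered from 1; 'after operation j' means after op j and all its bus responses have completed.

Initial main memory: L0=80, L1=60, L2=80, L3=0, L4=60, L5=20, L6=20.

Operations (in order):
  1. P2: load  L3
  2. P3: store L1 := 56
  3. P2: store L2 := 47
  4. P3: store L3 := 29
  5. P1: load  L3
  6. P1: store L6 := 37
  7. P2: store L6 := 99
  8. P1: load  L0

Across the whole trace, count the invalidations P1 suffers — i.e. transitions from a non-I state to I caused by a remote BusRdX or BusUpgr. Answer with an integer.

  op1 P2: load  L3 → I/I/S/I on L3; bus BusRd; mem=0
  op2 P3: store L1 := 56 → I/I/I/M on L1; bus BusRdX; mem=60
  op3 P2: store L2 := 47 → I/I/M/I on L2; bus BusRdX; mem=80
  op4 P3: store L3 := 29 → I/I/I/M on L3; bus BusRdX; mem=0
  op5 P1: load  L3 → I/S/I/S on L3; bus BusRd Flush; mem=29
  op6 P1: store L6 := 37 → I/M/I/I on L6; bus BusRdX; mem=20
  op7 P2: store L6 := 99 → I/I/M/I on L6; bus BusRdX Flush; mem=37
  op8 P1: load  L0 → I/S/I/I on L0; bus BusRd; mem=80

invalidations = 1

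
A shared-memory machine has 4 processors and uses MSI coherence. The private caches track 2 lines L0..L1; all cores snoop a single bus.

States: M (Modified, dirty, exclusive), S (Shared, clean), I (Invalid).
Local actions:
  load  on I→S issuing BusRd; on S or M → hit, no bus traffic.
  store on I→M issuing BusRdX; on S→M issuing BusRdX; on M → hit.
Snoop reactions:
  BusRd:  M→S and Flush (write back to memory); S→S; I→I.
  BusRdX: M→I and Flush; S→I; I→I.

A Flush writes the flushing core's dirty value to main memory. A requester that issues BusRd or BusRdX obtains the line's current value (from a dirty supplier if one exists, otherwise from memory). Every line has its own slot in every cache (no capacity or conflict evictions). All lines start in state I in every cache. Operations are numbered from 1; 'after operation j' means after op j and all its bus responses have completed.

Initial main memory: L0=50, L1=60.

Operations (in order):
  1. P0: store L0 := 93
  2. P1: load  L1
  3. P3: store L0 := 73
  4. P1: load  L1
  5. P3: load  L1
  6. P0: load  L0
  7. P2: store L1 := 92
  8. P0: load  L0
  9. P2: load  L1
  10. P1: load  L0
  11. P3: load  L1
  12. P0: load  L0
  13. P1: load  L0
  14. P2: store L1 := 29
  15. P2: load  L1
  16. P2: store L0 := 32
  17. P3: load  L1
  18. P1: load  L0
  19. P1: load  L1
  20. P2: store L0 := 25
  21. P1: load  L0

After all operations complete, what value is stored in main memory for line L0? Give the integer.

memory[L0] = 25

  op1 P0: store L0 := 93 → M/I/I/I on L0; bus BusRdX; mem=50
  op2 P1: load  L1 → I/S/I/I on L1; bus BusRd; mem=60
  op3 P3: store L0 := 73 → I/I/I/M on L0; bus BusRdX Flush; mem=93
  op4 P1: load  L1 → I/S/I/I on L1; bus (none); mem=60
  op5 P3: load  L1 → I/S/I/S on L1; bus BusRd; mem=60
  op6 P0: load  L0 → S/I/I/S on L0; bus BusRd Flush; mem=73
  op7 P2: store L1 := 92 → I/I/M/I on L1; bus BusRdX; mem=60
  op8 P0: load  L0 → S/I/I/S on L0; bus (none); mem=73
  op9 P2: load  L1 → I/I/M/I on L1; bus (none); mem=60
  op10 P1: load  L0 → S/S/I/S on L0; bus BusRd; mem=73
  op11 P3: load  L1 → I/I/S/S on L1; bus BusRd Flush; mem=92
  op12 P0: load  L0 → S/S/I/S on L0; bus (none); mem=73
  op13 P1: load  L0 → S/S/I/S on L0; bus (none); mem=73
  op14 P2: store L1 := 29 → I/I/M/I on L1; bus BusRdX; mem=92
  op15 P2: load  L1 → I/I/M/I on L1; bus (none); mem=92
  op16 P2: store L0 := 32 → I/I/M/I on L0; bus BusRdX; mem=73
  op17 P3: load  L1 → I/I/S/S on L1; bus BusRd Flush; mem=29
  op18 P1: load  L0 → I/S/S/I on L0; bus BusRd Flush; mem=32
  op19 P1: load  L1 → I/S/S/S on L1; bus BusRd; mem=29
  op20 P2: store L0 := 25 → I/I/M/I on L0; bus BusRdX; mem=32
  op21 P1: load  L0 → I/S/S/I on L0; bus BusRd Flush; mem=25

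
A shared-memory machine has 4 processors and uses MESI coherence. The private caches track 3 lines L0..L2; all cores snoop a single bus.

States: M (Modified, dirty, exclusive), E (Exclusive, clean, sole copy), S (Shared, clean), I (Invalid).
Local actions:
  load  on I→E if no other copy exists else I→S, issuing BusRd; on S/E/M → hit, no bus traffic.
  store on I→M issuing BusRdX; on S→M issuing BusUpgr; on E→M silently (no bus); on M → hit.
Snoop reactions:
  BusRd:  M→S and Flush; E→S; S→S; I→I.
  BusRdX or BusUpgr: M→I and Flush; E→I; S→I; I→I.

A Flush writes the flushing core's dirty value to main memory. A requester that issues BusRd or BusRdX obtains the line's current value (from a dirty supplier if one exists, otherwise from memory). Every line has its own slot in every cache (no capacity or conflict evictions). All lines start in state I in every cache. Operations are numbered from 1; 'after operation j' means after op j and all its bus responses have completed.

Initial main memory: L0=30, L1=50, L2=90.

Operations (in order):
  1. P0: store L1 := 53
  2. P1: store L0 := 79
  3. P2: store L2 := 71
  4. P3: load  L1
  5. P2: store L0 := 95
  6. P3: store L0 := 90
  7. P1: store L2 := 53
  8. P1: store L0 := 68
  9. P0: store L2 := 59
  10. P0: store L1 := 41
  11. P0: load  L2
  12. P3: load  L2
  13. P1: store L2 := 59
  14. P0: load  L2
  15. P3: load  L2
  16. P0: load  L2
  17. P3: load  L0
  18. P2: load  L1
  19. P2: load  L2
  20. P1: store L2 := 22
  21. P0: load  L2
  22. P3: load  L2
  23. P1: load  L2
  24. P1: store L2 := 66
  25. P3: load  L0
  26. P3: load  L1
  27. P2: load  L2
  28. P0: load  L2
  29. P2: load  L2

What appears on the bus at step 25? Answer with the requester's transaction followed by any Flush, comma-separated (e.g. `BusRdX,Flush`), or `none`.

1. P0: store L1 := 53  bus=[BusRdX]  L1: P0=M P1=I P2=I P3=I  mem[L1]=50
2. P1: store L0 := 79  bus=[BusRdX]  L0: P0=I P1=M P2=I P3=I  mem[L0]=30
3. P2: store L2 := 71  bus=[BusRdX]  L2: P0=I P1=I P2=M P3=I  mem[L2]=90
4. P3: load  L1  bus=[BusRd,Flush]  L1: P0=S P1=I P2=I P3=S  mem[L1]=53
5. P2: store L0 := 95  bus=[BusRdX,Flush]  L0: P0=I P1=I P2=M P3=I  mem[L0]=79
6. P3: store L0 := 90  bus=[BusRdX,Flush]  L0: P0=I P1=I P2=I P3=M  mem[L0]=95
7. P1: store L2 := 53  bus=[BusRdX,Flush]  L2: P0=I P1=M P2=I P3=I  mem[L2]=71
8. P1: store L0 := 68  bus=[BusRdX,Flush]  L0: P0=I P1=M P2=I P3=I  mem[L0]=90
9. P0: store L2 := 59  bus=[BusRdX,Flush]  L2: P0=M P1=I P2=I P3=I  mem[L2]=53
10. P0: store L1 := 41  bus=[BusUpgr]  L1: P0=M P1=I P2=I P3=I  mem[L1]=53
11. P0: load  L2  bus=[-]  L2: P0=M P1=I P2=I P3=I  mem[L2]=53
12. P3: load  L2  bus=[BusRd,Flush]  L2: P0=S P1=I P2=I P3=S  mem[L2]=59
13. P1: store L2 := 59  bus=[BusRdX]  L2: P0=I P1=M P2=I P3=I  mem[L2]=59
14. P0: load  L2  bus=[BusRd,Flush]  L2: P0=S P1=S P2=I P3=I  mem[L2]=59
15. P3: load  L2  bus=[BusRd]  L2: P0=S P1=S P2=I P3=S  mem[L2]=59
16. P0: load  L2  bus=[-]  L2: P0=S P1=S P2=I P3=S  mem[L2]=59
17. P3: load  L0  bus=[BusRd,Flush]  L0: P0=I P1=S P2=I P3=S  mem[L0]=68
18. P2: load  L1  bus=[BusRd,Flush]  L1: P0=S P1=I P2=S P3=I  mem[L1]=41
19. P2: load  L2  bus=[BusRd]  L2: P0=S P1=S P2=S P3=S  mem[L2]=59
20. P1: store L2 := 22  bus=[BusUpgr]  L2: P0=I P1=M P2=I P3=I  mem[L2]=59
21. P0: load  L2  bus=[BusRd,Flush]  L2: P0=S P1=S P2=I P3=I  mem[L2]=22
22. P3: load  L2  bus=[BusRd]  L2: P0=S P1=S P2=I P3=S  mem[L2]=22
23. P1: load  L2  bus=[-]  L2: P0=S P1=S P2=I P3=S  mem[L2]=22
24. P1: store L2 := 66  bus=[BusUpgr]  L2: P0=I P1=M P2=I P3=I  mem[L2]=22
25. P3: load  L0  bus=[-]  L0: P0=I P1=S P2=I P3=S  mem[L0]=68
26. P3: load  L1  bus=[BusRd]  L1: P0=S P1=I P2=S P3=S  mem[L1]=41
27. P2: load  L2  bus=[BusRd,Flush]  L2: P0=I P1=S P2=S P3=I  mem[L2]=66
28. P0: load  L2  bus=[BusRd]  L2: P0=S P1=S P2=S P3=I  mem[L2]=66
29. P2: load  L2  bus=[-]  L2: P0=S P1=S P2=S P3=I  mem[L2]=66

bus = none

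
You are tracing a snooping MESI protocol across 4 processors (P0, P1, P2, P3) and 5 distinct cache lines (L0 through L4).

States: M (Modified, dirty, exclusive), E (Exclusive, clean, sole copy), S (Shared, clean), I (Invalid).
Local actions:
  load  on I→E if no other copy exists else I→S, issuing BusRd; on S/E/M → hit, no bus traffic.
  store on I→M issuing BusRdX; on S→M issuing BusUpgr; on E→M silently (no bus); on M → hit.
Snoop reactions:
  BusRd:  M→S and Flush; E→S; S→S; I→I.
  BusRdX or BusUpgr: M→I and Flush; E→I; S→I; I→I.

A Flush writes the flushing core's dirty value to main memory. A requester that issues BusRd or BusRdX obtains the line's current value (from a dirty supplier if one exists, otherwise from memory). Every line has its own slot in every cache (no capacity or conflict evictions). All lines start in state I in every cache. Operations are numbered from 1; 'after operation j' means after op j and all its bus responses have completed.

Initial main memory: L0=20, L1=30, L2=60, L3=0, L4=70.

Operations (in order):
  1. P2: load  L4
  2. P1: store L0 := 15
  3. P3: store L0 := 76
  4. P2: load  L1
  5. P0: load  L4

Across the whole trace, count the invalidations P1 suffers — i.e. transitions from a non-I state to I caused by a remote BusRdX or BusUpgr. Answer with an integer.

invalidations = 1

  op1 P2: load  L4 → I/I/E/I on L4; bus BusRd; mem=70
  op2 P1: store L0 := 15 → I/M/I/I on L0; bus BusRdX; mem=20
  op3 P3: store L0 := 76 → I/I/I/M on L0; bus BusRdX Flush; mem=15
  op4 P2: load  L1 → I/I/E/I on L1; bus BusRd; mem=30
  op5 P0: load  L4 → S/I/S/I on L4; bus BusRd; mem=70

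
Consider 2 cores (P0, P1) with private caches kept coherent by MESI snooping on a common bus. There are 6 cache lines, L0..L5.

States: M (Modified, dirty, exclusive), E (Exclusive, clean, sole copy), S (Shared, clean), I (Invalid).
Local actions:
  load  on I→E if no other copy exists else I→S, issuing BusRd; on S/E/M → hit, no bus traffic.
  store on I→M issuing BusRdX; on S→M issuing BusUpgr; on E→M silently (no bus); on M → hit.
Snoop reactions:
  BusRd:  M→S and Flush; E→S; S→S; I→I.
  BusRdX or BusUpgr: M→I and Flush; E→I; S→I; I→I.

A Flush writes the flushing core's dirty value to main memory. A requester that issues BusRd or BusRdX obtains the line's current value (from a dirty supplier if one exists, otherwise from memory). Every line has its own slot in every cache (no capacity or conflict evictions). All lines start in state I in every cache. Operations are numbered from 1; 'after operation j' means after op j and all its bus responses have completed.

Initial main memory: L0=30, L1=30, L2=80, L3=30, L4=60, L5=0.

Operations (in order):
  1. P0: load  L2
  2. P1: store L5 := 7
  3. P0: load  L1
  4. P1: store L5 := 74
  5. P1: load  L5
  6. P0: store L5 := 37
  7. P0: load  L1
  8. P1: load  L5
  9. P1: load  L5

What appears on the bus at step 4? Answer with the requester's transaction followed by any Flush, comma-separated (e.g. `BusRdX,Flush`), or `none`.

bus = none

1. P0: load  L2  bus=[BusRd]  L2: P0=E P1=I  mem[L2]=80
2. P1: store L5 := 7  bus=[BusRdX]  L5: P0=I P1=M  mem[L5]=0
3. P0: load  L1  bus=[BusRd]  L1: P0=E P1=I  mem[L1]=30
4. P1: store L5 := 74  bus=[-]  L5: P0=I P1=M  mem[L5]=0
5. P1: load  L5  bus=[-]  L5: P0=I P1=M  mem[L5]=0
6. P0: store L5 := 37  bus=[BusRdX,Flush]  L5: P0=M P1=I  mem[L5]=74
7. P0: load  L1  bus=[-]  L1: P0=E P1=I  mem[L1]=30
8. P1: load  L5  bus=[BusRd,Flush]  L5: P0=S P1=S  mem[L5]=37
9. P1: load  L5  bus=[-]  L5: P0=S P1=S  mem[L5]=37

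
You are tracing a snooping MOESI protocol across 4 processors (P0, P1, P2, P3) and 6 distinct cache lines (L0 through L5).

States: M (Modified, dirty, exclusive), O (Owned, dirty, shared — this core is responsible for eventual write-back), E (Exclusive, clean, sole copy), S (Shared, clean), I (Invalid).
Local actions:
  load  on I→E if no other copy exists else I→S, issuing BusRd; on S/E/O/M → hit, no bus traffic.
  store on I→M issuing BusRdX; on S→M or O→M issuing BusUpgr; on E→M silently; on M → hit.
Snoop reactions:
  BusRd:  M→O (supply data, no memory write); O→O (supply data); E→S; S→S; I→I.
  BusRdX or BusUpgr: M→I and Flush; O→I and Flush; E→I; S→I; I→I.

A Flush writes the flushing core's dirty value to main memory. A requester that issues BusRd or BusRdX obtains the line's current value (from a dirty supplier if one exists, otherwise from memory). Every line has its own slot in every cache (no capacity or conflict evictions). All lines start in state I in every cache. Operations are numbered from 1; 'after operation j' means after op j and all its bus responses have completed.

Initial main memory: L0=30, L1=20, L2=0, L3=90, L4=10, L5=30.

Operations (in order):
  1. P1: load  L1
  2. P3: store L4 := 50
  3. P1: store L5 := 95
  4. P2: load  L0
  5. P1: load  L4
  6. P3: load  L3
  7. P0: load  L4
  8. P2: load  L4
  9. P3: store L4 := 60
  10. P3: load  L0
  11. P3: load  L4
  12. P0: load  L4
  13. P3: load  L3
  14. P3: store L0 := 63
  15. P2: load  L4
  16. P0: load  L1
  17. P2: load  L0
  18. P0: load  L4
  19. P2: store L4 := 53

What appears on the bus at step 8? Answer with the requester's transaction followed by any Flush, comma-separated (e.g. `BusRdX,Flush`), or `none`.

step 1: P1: load  L1  ⟶  IEII  (L1)  txn=BusRd  M[L1]=20
step 2: P3: store L4 := 50  ⟶  IIIM  (L4)  txn=BusRdX  M[L4]=10
step 3: P1: store L5 := 95  ⟶  IMII  (L5)  txn=BusRdX  M[L5]=30
step 4: P2: load  L0  ⟶  IIEI  (L0)  txn=BusRd  M[L0]=30
step 5: P1: load  L4  ⟶  ISIO  (L4)  txn=BusRd  M[L4]=10
step 6: P3: load  L3  ⟶  IIIE  (L3)  txn=BusRd  M[L3]=90
step 7: P0: load  L4  ⟶  SSIO  (L4)  txn=BusRd  M[L4]=10
step 8: P2: load  L4  ⟶  SSSO  (L4)  txn=BusRd  M[L4]=10
step 9: P3: store L4 := 60  ⟶  IIIM  (L4)  txn=BusUpgr  M[L4]=10
step 10: P3: load  L0  ⟶  IISS  (L0)  txn=BusRd  M[L0]=30
step 11: P3: load  L4  ⟶  IIIM  (L4)  txn=∅  M[L4]=10
step 12: P0: load  L4  ⟶  SIIO  (L4)  txn=BusRd  M[L4]=10
step 13: P3: load  L3  ⟶  IIIE  (L3)  txn=∅  M[L3]=90
step 14: P3: store L0 := 63  ⟶  IIIM  (L0)  txn=BusUpgr  M[L0]=30
step 15: P2: load  L4  ⟶  SISO  (L4)  txn=BusRd  M[L4]=10
step 16: P0: load  L1  ⟶  SSII  (L1)  txn=BusRd  M[L1]=20
step 17: P2: load  L0  ⟶  IISO  (L0)  txn=BusRd  M[L0]=30
step 18: P0: load  L4  ⟶  SISO  (L4)  txn=∅  M[L4]=10
step 19: P2: store L4 := 53  ⟶  IIMI  (L4)  txn=BusUpgr+Flush  M[L4]=60

bus = BusRd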